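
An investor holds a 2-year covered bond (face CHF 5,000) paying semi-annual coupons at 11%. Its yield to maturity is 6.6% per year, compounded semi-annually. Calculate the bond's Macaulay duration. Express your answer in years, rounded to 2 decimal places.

1.86 years

Periodic yield y = 0.033. Discount each cash flow and weight by its period:
  t   CF        PV=CF/(1+0.033)^t    t·PV
  1       275.00       266.2149       266.2149
  2       275.00       257.7105       515.4209
  3       275.00       249.4777       748.4331
  4     5,275.00     4,632.5613    18,530.2453
  Σ                  5,405.9644    20,060.3143
Price P = Σ PV = 5,405.9644.
Macaulay duration = Σ(t·PV) / P = 20,060.3143 / 5,405.9644 = 3.71077 half-year periods.
In years: 3.71077 / 2 = 1.85539 years.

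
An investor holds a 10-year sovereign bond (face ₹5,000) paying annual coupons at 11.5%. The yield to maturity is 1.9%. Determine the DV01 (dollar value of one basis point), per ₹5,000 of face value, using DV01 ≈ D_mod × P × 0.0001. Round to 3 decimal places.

₹6.788

Periodic yield y = 0.019.
  t   CF        PV=CF/(1+0.019)^t    t·PV
  1       575.00       564.2787       564.2787
  2       575.00       553.7573     1,107.5146
  3       575.00       543.4321     1,630.2963
  4       575.00       533.2994     2,133.1977
  5       575.00       523.3557     2,616.7783
  6       575.00       513.5973     3,081.5839
  7       575.00       504.0209     3,528.1464
  8       575.00       494.6231     3,956.9846
  9       575.00       485.4005     4,368.6042
  10    5,575.00     4,618.5222    46,185.2216
  Σ                  9,334.2871    69,172.6062
P = 9,334.2871; D_Mac = 7.41059 yrs; D_mod = 7.27242 yrs.
DV01 ≈ 7.27242 × 9,334.2871 × 0.0001 = 6.788283.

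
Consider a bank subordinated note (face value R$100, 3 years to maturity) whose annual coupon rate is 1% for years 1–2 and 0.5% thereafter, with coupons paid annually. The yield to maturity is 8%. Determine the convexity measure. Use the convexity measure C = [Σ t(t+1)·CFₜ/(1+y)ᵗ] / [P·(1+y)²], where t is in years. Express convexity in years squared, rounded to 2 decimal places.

10.14

With y = 0.08:
  t   CF        PV=CF/(1+0.08)^t    t·PV        t(t+1)·PV
  1         1.00         0.9259         0.9259           1.8519
  2         1.00         0.8573         1.7147           5.1440
  3       100.50        79.7801       239.3404         957.3617
  Σ                     81.5634       241.9810         964.3576
P = 81.5634.
Convexity = Σ t(t+1)·PV / [P·(1+y)²] = 964.3576 / (81.5634 × 1.166400) = 10.13667.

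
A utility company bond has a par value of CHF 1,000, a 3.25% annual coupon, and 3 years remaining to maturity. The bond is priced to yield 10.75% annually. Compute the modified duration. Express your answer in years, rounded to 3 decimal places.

2.615 years

Periodic yield y = 0.1075. First find Macaulay duration:
  t   CF        PV=CF/(1+0.1075)^t    t·PV
  1        32.50        29.3454        29.3454
  2        32.50        26.4970        52.9939
  3     1,032.50       760.0792     2,280.2376
  Σ                    815.9215     2,362.5769
P = 815.9215; Macaulay duration = 2,362.5769 / 815.9215 = 2.89559 years.
Modified duration = D_Mac / (1 + y) = 2.89559 / 1.1075 = 2.61453 years.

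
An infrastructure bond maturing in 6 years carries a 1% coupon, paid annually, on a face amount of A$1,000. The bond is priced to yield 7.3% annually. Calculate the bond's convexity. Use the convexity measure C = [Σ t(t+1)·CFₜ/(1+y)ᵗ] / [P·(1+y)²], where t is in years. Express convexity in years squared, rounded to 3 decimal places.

With y = 0.073:
  t   CF        PV=CF/(1+0.073)^t    t·PV        t(t+1)·PV
  1        10.00         9.3197         9.3197          18.6393
  2        10.00         8.6856        17.3712          52.1137
  3        10.00         8.0947        24.2841          97.1364
  4        10.00         7.5440        30.1760         150.8798
  5        10.00         7.0307        35.1537         210.9224
  6     1,010.00       661.7943     3,970.7660      27,795.3619
  Σ                    702.4690     4,087.0707      28,325.0535
P = 702.4690.
Convexity = Σ t(t+1)·PV / [P·(1+y)²] = 28,325.0535 / (702.4690 × 1.151329) = 35.02225.

35.022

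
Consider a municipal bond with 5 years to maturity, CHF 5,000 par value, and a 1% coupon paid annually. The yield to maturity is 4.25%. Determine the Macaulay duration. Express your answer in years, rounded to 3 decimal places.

Periodic yield y = 0.0425. Discount each cash flow and weight by its year:
  t   CF        PV=CF/(1+0.0425)^t    t·PV
  1        50.00        47.9616        47.9616
  2        50.00        46.0064        92.0127
  3        50.00        44.1308       132.3924
  4        50.00        42.3317       169.3268
  5     5,050.00     4,101.2010    20,506.0052
  Σ                  4,281.6315    20,947.6988
Price P = Σ PV = 4,281.6315.
Macaulay duration = Σ(t·PV) / P = 20,947.6988 / 4,281.6315 = 4.89246 years.

4.892 years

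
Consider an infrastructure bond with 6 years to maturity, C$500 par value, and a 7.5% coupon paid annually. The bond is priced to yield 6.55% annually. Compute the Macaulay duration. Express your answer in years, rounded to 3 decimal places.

Periodic yield y = 0.0655. Discount each cash flow and weight by its year:
  t   CF        PV=CF/(1+0.0655)^t    t·PV
  1        37.50        35.1947        35.1947
  2        37.50        33.0312        66.0624
  3        37.50        31.0007        93.0020
  4        37.50        29.0949       116.3798
  5        37.50        27.3064       136.5319
  6       537.50       367.3311     2,203.9868
  Σ                    522.9591     2,651.1576
Price P = Σ PV = 522.9591.
Macaulay duration = Σ(t·PV) / P = 2,651.1576 / 522.9591 = 5.06953 years.

5.070 years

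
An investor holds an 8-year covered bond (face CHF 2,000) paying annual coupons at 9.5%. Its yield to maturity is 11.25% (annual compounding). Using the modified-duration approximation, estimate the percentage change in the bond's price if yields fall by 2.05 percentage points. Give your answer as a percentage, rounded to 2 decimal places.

Periodic yield y = 0.1125. Modified duration first:
  t   CF        PV=CF/(1+0.1125)^t    t·PV
  1       190.00       170.7865       170.7865
  2       190.00       153.5160       307.0319
  3       190.00       137.9919       413.9756
  4       190.00       124.0376       496.1506
  5       190.00       111.4945       557.4726
  6       190.00       100.2198       601.3187
  7       190.00        90.0852       630.5964
  8     2,190.00       933.3488     7,466.7901
  Σ                  1,821.4803    10,644.1226
P = 1,821.4803; D_Mac = 5.84367 yrs; D_mod = 5.84367/(1+0.1125) = 5.25273 yrs.
ΔP/P ≈ -D_mod · Δy = -5.25273 × (-0.0205) = +0.107681 = +10.7681%.

+10.77%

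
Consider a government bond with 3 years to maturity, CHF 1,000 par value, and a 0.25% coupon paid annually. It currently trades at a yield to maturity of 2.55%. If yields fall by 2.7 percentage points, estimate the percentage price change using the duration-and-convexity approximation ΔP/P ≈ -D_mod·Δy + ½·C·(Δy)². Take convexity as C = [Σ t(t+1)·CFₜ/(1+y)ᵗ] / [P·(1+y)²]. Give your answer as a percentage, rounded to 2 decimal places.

+8.29%

With y = 0.0255:
  t   CF        PV=CF/(1+0.0255)^t    t·PV        t(t+1)·PV
  1         2.50         2.4378         2.4378           4.8757
  2         2.50         2.3772         4.7544          14.2633
  3     1,002.50       929.5599     2,788.6797      11,154.7190
  Σ                    934.3750     2,795.8720      11,173.8579
P = 934.3750; D_Mac = 2.99224 yrs; D_mod = 2.91783 yrs; C = 11.37131.
Duration effect: -2.91783 × (-0.027) = +0.078781
Convexity effect: 0.5 × 11.37131 × (-0.027)² = +0.0041448
ΔP/P ≈ +0.078781 + 0.0041448 = +0.082926 = +8.2926%.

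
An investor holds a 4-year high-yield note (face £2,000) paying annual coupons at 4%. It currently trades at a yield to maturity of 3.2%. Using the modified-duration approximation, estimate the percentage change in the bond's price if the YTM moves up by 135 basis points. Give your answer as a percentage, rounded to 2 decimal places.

Periodic yield y = 0.032. Modified duration first:
  t   CF        PV=CF/(1+0.032)^t    t·PV
  1        80.00        77.5194        77.5194
  2        80.00        75.1157       150.2314
  3        80.00        72.7865       218.3595
  4     2,080.00     1,833.7687     7,335.0746
  Σ                  2,059.1902     7,781.1849
P = 2,059.1902; D_Mac = 3.77876 yrs; D_mod = 3.77876/(1+0.032) = 3.66159 yrs.
ΔP/P ≈ -D_mod · Δy = -3.66159 × (+0.0135) = -0.049431 = -4.9431%.

-4.94%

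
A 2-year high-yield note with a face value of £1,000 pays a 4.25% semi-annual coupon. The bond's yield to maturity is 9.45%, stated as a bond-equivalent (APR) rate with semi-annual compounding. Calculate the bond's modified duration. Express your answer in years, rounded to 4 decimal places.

1.8476 years

Periodic yield y = 0.04725. First find Macaulay duration:
  t   CF        PV=CF/(1+0.04725)^t    t·PV
  1        21.25        20.2912        20.2912
  2        21.25        19.3757        38.7515
  3        21.25        18.5015        55.5046
  4     1,021.25       849.0448     3,396.1791
  Σ                    907.2133     3,510.7264
P = 907.2133; Macaulay duration = 3,510.7264 / 907.2133 = 3.86979 half-year periods = 1.93490 years.
Modified duration = D_Mac / (1 + y) = 1.93490 / 1.04725 = 1.84760 years.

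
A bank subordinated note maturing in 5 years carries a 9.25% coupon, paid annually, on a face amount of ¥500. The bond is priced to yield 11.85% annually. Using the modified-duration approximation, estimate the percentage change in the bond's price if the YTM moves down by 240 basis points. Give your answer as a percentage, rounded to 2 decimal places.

Periodic yield y = 0.1185. Modified duration first:
  t   CF        PV=CF/(1+0.1185)^t    t·PV
  1        46.25        41.3500        41.3500
  2        46.25        36.9692        73.9384
  3        46.25        33.0525        99.1574
  4        46.25        29.5507       118.2028
  5       546.25       312.0409     1,560.2044
  Σ                    452.9632     1,892.8530
P = 452.9632; D_Mac = 4.17882 yrs; D_mod = 4.17882/(1+0.1185) = 3.73610 yrs.
ΔP/P ≈ -D_mod · Δy = -3.73610 × (-0.024) = +0.089666 = +8.9666%.

+8.97%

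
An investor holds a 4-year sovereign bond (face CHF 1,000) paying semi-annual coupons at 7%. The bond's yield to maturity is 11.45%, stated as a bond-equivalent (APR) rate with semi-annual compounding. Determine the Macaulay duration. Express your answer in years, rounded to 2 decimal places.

3.52 years

Periodic yield y = 0.05725. Discount each cash flow and weight by its period:
  t   CF        PV=CF/(1+0.05725)^t    t·PV
  1        35.00        33.1048        33.1048
  2        35.00        31.3121        62.6243
  3        35.00        29.6166        88.8498
  4        35.00        28.0128       112.0514
  5        35.00        26.4960       132.4798
  6        35.00        25.0612       150.3672
  7        35.00        23.7041       165.9290
  8     1,035.00       663.0080     5,304.0644
  Σ                    860.3157     6,049.4705
Price P = Σ PV = 860.3157.
Macaulay duration = Σ(t·PV) / P = 6,049.4705 / 860.3157 = 7.03169 half-year periods.
In years: 7.03169 / 2 = 3.51584 years.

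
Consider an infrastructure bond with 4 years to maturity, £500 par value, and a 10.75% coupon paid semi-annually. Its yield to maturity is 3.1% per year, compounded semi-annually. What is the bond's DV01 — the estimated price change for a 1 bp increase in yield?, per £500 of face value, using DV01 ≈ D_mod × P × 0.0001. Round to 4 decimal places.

Periodic yield y = 0.0155.
  t   CF        PV=CF/(1+0.0155)^t    t·PV
  1       26.875        26.4648        26.4648
  2       26.875        26.0609        52.1217
  3       26.875        25.6631        76.9892
  4       26.875        25.2714       101.0855
  5       26.875        24.8856       124.4282
  6       26.875        24.5058       147.0348
  7       26.875        24.1318       168.9223
  8      526.875       465.8737     3,726.9894
  Σ                    642.8570     4,424.0359
P = 642.8570; D_Mac = 6.88184 half-year periods = 3.44092 yrs; D_mod = 3.38840 yrs.
DV01 ≈ 3.38840 × 642.8570 × 0.0001 = 0.217826.

£0.2178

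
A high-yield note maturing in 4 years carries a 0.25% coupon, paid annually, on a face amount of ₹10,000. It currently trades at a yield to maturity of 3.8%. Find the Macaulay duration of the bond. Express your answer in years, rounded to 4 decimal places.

3.9838 years

Periodic yield y = 0.038. Discount each cash flow and weight by its year:
  t   CF        PV=CF/(1+0.038)^t    t·PV
  1        25.00        24.0848        24.0848
  2        25.00        23.2031        46.4061
  3        25.00        22.3536        67.0609
  4    10,025.00     8,635.6487    34,542.5948
  Σ                  8,705.2902    34,680.1466
Price P = Σ PV = 8,705.2902.
Macaulay duration = Σ(t·PV) / P = 34,680.1466 / 8,705.2902 = 3.98380 years.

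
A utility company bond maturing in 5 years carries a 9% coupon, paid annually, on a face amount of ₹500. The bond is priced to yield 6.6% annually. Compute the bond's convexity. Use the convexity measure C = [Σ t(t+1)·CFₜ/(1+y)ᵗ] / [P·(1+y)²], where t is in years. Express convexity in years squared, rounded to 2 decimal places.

With y = 0.066:
  t   CF        PV=CF/(1+0.066)^t    t·PV        t(t+1)·PV
  1        45.00        42.2139        42.2139          84.4278
  2        45.00        39.6003        79.2005         237.6016
  3        45.00        37.1485       111.4454         445.7816
  4        45.00        34.8485       139.3939         696.9694
  5       545.00       395.9228     1,979.6138      11,877.6831
  Σ                    549.7339     2,351.8675      13,342.4634
P = 549.7339.
Convexity = Σ t(t+1)·PV / [P·(1+y)²] = 13,342.4634 / (549.7339 × 1.136356) = 21.35842.

21.36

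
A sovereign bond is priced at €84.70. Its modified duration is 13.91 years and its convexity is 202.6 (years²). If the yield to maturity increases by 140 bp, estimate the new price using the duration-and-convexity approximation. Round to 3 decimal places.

Duration effect: -D_mod·Δy = -13.91 × (+0.014) = -0.194740
Convexity effect: ½·C·(Δy)² = 0.5 × 202.6 × (0.014)² = +0.0198548
ΔP/P ≈ -0.194740 + 0.0198548 = -0.1748852
New price ≈ 84.70 × (1 - 0.1748852) = 69.88722356.

€69.887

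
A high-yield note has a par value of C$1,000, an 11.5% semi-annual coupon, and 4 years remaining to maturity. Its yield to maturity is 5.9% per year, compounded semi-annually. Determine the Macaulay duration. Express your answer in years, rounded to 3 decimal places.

Periodic yield y = 0.0295. Discount each cash flow and weight by its period:
  t   CF        PV=CF/(1+0.0295)^t    t·PV
  1        57.50        55.8524        55.8524
  2        57.50        54.2519       108.5038
  3        57.50        52.6974       158.0921
  4        57.50        51.1873       204.7493
  5        57.50        49.7206       248.6028
  6        57.50        48.2958       289.7750
  7        57.50        46.9119       328.3836
  8     1,057.50       838.0493     6,704.3944
  Σ                  1,196.9666     8,098.3534
Price P = Σ PV = 1,196.9666.
Macaulay duration = Σ(t·PV) / P = 8,098.3534 / 1,196.9666 = 6.76573 half-year periods.
In years: 6.76573 / 2 = 3.38287 years.

3.383 years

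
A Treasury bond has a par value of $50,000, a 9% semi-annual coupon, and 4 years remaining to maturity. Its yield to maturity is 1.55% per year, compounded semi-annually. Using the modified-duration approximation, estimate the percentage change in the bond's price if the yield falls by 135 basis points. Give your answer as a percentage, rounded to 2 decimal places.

+4.72%

Periodic yield y = 0.00775. Modified duration first:
  t   CF        PV=CF/(1+0.00775)^t    t·PV
  1     2,250.00     2,232.6966     2,232.6966
  2     2,250.00     2,215.5263     4,431.0525
  3     2,250.00     2,198.4880     6,595.4640
  4     2,250.00     2,181.5807     8,726.3230
  5     2,250.00     2,164.8035    10,824.0176
  6     2,250.00     2,148.1553    12,888.9319
  7     2,250.00     2,131.6351    14,921.4460
  8    52,250.00    49,120.6200   392,964.9603
  Σ                 64,393.5056   453,584.8918
P = 64,393.5056; D_Mac = 7.04395 half-year periods = 3.52198 yrs; D_mod = 3.52198/(1+0.00775) = 3.49489 yrs.
ΔP/P ≈ -D_mod · Δy = -3.49489 × (-0.0135) = +0.047181 = +4.7181%.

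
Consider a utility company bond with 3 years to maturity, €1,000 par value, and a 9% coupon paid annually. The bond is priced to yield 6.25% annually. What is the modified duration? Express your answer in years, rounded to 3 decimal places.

Periodic yield y = 0.0625. First find Macaulay duration:
  t   CF        PV=CF/(1+0.0625)^t    t·PV
  1        90.00        84.7059        84.7059
  2        90.00        79.7232       159.4464
  3     1,090.00       908.7401     2,726.2202
  Σ                  1,073.1691     2,970.3725
P = 1,073.1691; Macaulay duration = 2,970.3725 / 1,073.1691 = 2.76785 years.
Modified duration = D_Mac / (1 + y) = 2.76785 / 1.0625 = 2.60504 years.

2.605 years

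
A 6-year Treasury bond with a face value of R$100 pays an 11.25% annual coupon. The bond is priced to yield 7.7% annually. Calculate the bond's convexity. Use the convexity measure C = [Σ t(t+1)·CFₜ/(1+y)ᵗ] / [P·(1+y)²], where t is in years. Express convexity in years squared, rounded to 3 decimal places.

26.488

With y = 0.077:
  t   CF        PV=CF/(1+0.077)^t    t·PV        t(t+1)·PV
  1        11.25        10.4457        10.4457          20.8914
  2        11.25         9.6989        19.3977          58.1932
  3        11.25         9.0054        27.0163         108.0654
  4        11.25         8.3616        33.4464         167.2321
  5        11.25         7.7638        38.8190         232.9138
  6       111.25        71.2863       427.7175       2,994.0227
  Σ                    116.5617       556.8427       3,581.3186
P = 116.5617.
Convexity = Σ t(t+1)·PV / [P·(1+y)²] = 3,581.3186 / (116.5617 × 1.159929) = 26.48841.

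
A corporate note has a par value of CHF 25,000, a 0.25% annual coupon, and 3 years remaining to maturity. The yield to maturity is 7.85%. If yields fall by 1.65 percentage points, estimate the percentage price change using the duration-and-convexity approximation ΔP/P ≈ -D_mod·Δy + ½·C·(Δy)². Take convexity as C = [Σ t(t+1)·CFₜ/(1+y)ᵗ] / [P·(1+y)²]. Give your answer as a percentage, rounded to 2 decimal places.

With y = 0.0785:
  t   CF        PV=CF/(1+0.0785)^t    t·PV        t(t+1)·PV
  1        62.50        57.9509        57.9509         115.9017
  2        62.50        53.7328       107.4657         322.3970
  3    25,062.50    19,978.5489    59,935.6468     239,742.5872
  Σ                 20,090.2326    60,101.0633     240,180.8859
P = 20,090.2326; D_Mac = 2.99156 yrs; D_mod = 2.77381 yrs; C = 10.27811.
Duration effect: -2.77381 × (-0.0165) = +0.045768
Convexity effect: 0.5 × 10.27811 × (-0.0165)² = +0.0013991
ΔP/P ≈ +0.045768 + 0.0013991 = +0.047167 = +4.7167%.

+4.72%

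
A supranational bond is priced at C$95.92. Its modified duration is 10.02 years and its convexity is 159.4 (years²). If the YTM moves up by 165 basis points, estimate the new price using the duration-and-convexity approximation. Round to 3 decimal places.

Duration effect: -D_mod·Δy = -10.02 × (+0.0165) = -0.165330
Convexity effect: ½·C·(Δy)² = 0.5 × 159.4 × (0.0165)² = +0.021698325
ΔP/P ≈ -0.165330 + 0.021698325 = -0.143631675
New price ≈ 95.92 × (1 - 0.143631675) = 82.142849734.

C$82.143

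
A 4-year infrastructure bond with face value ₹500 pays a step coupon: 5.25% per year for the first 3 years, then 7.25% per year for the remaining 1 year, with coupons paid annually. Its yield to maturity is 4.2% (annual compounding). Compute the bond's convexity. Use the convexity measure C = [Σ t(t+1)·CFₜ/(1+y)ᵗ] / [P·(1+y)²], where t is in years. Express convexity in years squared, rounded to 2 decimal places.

16.71

With y = 0.042:
  t   CF        PV=CF/(1+0.042)^t    t·PV        t(t+1)·PV
  1        26.25        25.1919        25.1919          50.3839
  2        26.25        24.1765        48.3530         145.0591
  3        26.25        23.2020        69.6061         278.4245
  4       536.25       454.8796     1,819.5183       9,097.5913
  Σ                    527.4501     1,962.6694       9,571.4588
P = 527.4501.
Convexity = Σ t(t+1)·PV / [P·(1+y)²] = 9,571.4588 / (527.4501 × 1.085764) = 16.71327.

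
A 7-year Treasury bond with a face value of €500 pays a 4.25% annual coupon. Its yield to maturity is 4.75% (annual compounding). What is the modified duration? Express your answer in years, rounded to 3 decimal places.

5.905 years

Periodic yield y = 0.0475. First find Macaulay duration:
  t   CF        PV=CF/(1+0.0475)^t    t·PV
  1        21.25        20.2864        20.2864
  2        21.25        19.3665        38.7330
  3        21.25        18.4883        55.4649
  4        21.25        17.6499        70.5997
  5        21.25        16.8496        84.2478
  6        21.25        16.0855        96.5130
  7       521.25       376.6759     2,636.7314
  Σ                    485.4021     3,002.5762
P = 485.4021; Macaulay duration = 3,002.5762 / 485.4021 = 6.18575 years.
Modified duration = D_Mac / (1 + y) = 6.18575 / 1.0475 = 5.90525 years.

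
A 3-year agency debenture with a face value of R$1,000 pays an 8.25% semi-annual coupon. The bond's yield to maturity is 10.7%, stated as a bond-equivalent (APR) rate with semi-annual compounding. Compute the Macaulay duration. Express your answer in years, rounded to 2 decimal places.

2.71 years

Periodic yield y = 0.0535. Discount each cash flow and weight by its period:
  t   CF        PV=CF/(1+0.0535)^t    t·PV
  1        41.25        39.1552        39.1552
  2        41.25        37.1668        74.3335
  3        41.25        35.2793       105.8380
  4        41.25        33.4877       133.9509
  5        41.25        31.7871       158.9356
  6     1,041.25       761.6365     4,569.8193
  Σ                    938.5127     5,082.0326
Price P = Σ PV = 938.5127.
Macaulay duration = Σ(t·PV) / P = 5,082.0326 / 938.5127 = 5.41499 half-year periods.
In years: 5.41499 / 2 = 2.70749 years.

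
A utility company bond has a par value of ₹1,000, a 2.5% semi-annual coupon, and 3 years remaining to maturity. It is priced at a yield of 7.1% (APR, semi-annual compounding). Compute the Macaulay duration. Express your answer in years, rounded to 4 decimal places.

Periodic yield y = 0.0355. Discount each cash flow and weight by its period:
  t   CF        PV=CF/(1+0.0355)^t    t·PV
  1        12.50        12.0715        12.0715
  2        12.50        11.6576        23.3152
  3        12.50        11.2580        33.7739
  4        12.50        10.8720        43.4880
  5        12.50        10.4993        52.4964
  6     1,012.50       821.2860     4,927.7159
  Σ                    877.6443     5,092.8609
Price P = Σ PV = 877.6443.
Macaulay duration = Σ(t·PV) / P = 5,092.8609 / 877.6443 = 5.80288 half-year periods.
In years: 5.80288 / 2 = 2.90144 years.

2.9014 years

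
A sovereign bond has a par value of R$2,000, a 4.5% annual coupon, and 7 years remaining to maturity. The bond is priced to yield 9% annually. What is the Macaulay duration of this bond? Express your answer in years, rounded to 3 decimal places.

6.021 years

Periodic yield y = 0.09. Discount each cash flow and weight by its year:
  t   CF        PV=CF/(1+0.09)^t    t·PV
  1        90.00        82.5688        82.5688
  2        90.00        75.7512       151.5024
  3        90.00        69.4965       208.4895
  4        90.00        63.7583       255.0331
  5        90.00        58.4938       292.4691
  6        90.00        53.6641       321.9844
  7     2,090.00     1,143.3016     8,003.1110
  Σ                  1,547.0342     9,315.1583
Price P = Σ PV = 1,547.0342.
Macaulay duration = Σ(t·PV) / P = 9,315.1583 / 1,547.0342 = 6.02130 years.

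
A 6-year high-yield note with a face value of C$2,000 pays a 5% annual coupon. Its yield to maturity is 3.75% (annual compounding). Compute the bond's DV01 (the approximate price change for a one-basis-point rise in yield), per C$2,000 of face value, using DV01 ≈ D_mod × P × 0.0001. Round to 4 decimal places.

Periodic yield y = 0.0375.
  t   CF        PV=CF/(1+0.0375)^t    t·PV
  1       100.00        96.3855        96.3855
  2       100.00        92.9017       185.8035
  3       100.00        89.5438       268.6315
  4       100.00        86.3073       345.2292
  5       100.00        83.1878       415.9388
  6     2,100.00     1,683.8006    10,102.8037
  Σ                  2,132.1268    11,414.7922
P = 2,132.1268; D_Mac = 5.35371 yrs; D_mod = 5.16020 yrs.
DV01 ≈ 5.16020 × 2,132.1268 × 0.0001 = 1.100221.

C$1.1002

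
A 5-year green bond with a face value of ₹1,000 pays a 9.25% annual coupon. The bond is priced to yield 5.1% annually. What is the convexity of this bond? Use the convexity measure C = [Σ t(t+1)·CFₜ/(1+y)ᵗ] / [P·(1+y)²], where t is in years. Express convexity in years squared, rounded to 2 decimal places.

22.04

With y = 0.051:
  t   CF        PV=CF/(1+0.051)^t    t·PV        t(t+1)·PV
  1        92.50        88.0114        88.0114         176.0228
  2        92.50        83.7406       167.4813         502.4439
  3        92.50        79.6771       239.0313         956.1253
  4        92.50        75.8108       303.2431       1,516.2153
  5     1,092.50       851.9378     4,259.6888      25,558.1327
  Σ                  1,179.1777     5,057.4559      28,708.9400
P = 1,179.1777.
Convexity = Σ t(t+1)·PV / [P·(1+y)²] = 28,708.9400 / (1,179.1777 × 1.104601) = 22.04106.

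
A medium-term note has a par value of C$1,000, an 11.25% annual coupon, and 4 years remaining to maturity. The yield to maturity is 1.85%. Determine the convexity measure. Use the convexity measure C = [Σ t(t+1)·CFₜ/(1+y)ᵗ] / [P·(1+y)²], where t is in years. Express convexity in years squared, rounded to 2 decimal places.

16.19

With y = 0.0185:
  t   CF        PV=CF/(1+0.0185)^t    t·PV        t(t+1)·PV
  1       112.50       110.4566       110.4566         220.9131
  2       112.50       108.4502       216.9004         650.7013
  3       112.50       106.4803       319.4410       1,277.7641
  4     1,112.50     1,033.8461     4,135.3843      20,676.9216
  Σ                  1,359.2332     4,782.1823      22,826.3002
P = 1,359.2332.
Convexity = Σ t(t+1)·PV / [P·(1+y)²] = 22,826.3002 / (1,359.2332 × 1.037342) = 16.18898.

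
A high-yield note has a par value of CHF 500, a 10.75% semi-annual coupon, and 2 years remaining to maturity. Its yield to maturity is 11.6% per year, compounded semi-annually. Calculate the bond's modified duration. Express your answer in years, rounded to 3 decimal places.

1.749 years

Periodic yield y = 0.058. First find Macaulay duration:
  t   CF        PV=CF/(1+0.058)^t    t·PV
  1       26.875        25.4017        25.4017
  2       26.875        24.0092        48.0183
  3       26.875        22.6930        68.0789
  4      526.875       420.4990     1,681.9958
  Σ                    492.6028     1,823.4948
P = 492.6028; Macaulay duration = 1,823.4948 / 492.6028 = 3.70175 half-year periods = 1.85088 years.
Modified duration = D_Mac / (1 + y) = 1.85088 / 1.058 = 1.74941 years.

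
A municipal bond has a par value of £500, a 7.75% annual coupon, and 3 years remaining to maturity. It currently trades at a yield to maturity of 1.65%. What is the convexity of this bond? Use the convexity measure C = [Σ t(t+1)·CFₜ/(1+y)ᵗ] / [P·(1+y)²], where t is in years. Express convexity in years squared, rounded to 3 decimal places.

With y = 0.0165:
  t   CF        PV=CF/(1+0.0165)^t    t·PV        t(t+1)·PV
  1        38.75        38.1210        38.1210          76.2420
  2        38.75        37.5022        75.0044         225.0133
  3       538.75       512.9383     1,538.8149       6,155.2597
  Σ                    588.5615     1,651.9404       6,456.5150
P = 588.5615.
Convexity = Σ t(t+1)·PV / [P·(1+y)²] = 6,456.5150 / (588.5615 × 1.033272) = 10.61675.

10.617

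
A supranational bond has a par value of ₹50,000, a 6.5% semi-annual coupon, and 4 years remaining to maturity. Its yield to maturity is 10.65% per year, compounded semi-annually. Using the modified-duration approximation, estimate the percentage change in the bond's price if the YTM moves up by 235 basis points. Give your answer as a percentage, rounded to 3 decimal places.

Periodic yield y = 0.05325. Modified duration first:
  t   CF        PV=CF/(1+0.05325)^t    t·PV
  1     1,625.00     1,542.8436     1,542.8436
  2     1,625.00     1,464.8408     2,929.6816
  3     1,625.00     1,390.7817     4,172.3450
  4     1,625.00     1,320.4668     5,281.8673
  5     1,625.00     1,253.7069     6,268.5346
  6     1,625.00     1,190.3223     7,141.9336
  7     1,625.00     1,130.1422     7,910.9954
  8    51,625.00    34,088.5338   272,708.2706
  Σ                 43,381.6381   307,956.4718
P = 43,381.6381; D_Mac = 7.09877 half-year periods = 3.54939 yrs; D_mod = 3.54939/(1+0.05325) = 3.36994 yrs.
ΔP/P ≈ -D_mod · Δy = -3.36994 × (+0.0235) = -0.079194 = -7.9194%.

-7.919%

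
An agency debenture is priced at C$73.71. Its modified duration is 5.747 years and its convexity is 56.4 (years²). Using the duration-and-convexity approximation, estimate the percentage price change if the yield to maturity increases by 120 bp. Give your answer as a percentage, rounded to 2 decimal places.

Duration effect: -D_mod·Δy = -5.747 × (+0.012) = -0.068964
Convexity effect: ½·C·(Δy)² = 0.5 × 56.4 × (0.012)² = +0.0040608
ΔP/P ≈ -0.068964 + 0.0040608 = -0.0649032
= -6.49032%.

-6.49%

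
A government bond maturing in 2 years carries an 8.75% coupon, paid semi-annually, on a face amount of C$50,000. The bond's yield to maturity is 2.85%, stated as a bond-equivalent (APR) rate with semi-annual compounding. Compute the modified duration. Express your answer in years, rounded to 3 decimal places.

1.858 years

Periodic yield y = 0.01425. First find Macaulay duration:
  t   CF        PV=CF/(1+0.01425)^t    t·PV
  1     2,187.50     2,156.7661     2,156.7661
  2     2,187.50     2,126.4640     4,252.9279
  3     2,187.50     2,096.5876     6,289.7628
  4    52,187.50    49,315.8391   197,263.3566
  Σ                 55,695.6568   209,962.8134
P = 55,695.6568; Macaulay duration = 209,962.8134 / 55,695.6568 = 3.76982 half-year periods = 1.88491 years.
Modified duration = D_Mac / (1 + y) = 1.88491 / 1.01425 = 1.85843 years.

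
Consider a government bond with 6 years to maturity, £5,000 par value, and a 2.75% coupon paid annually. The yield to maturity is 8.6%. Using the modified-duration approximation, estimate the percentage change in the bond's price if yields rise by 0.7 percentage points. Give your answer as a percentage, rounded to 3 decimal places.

-3.567%

Periodic yield y = 0.086. Modified duration first:
  t   CF        PV=CF/(1+0.086)^t    t·PV
  1       137.50       126.6114       126.6114
  2       137.50       116.5851       233.1702
  3       137.50       107.3528       322.0583
  4       137.50        98.8515       395.4061
  5       137.50        91.0235       455.1175
  6     5,137.50     3,131.6476    18,789.8855
  Σ                  3,672.0719    20,322.2491
P = 3,672.0719; D_Mac = 5.53427 yrs; D_mod = 5.53427/(1+0.086) = 5.09602 yrs.
ΔP/P ≈ -D_mod · Δy = -5.09602 × (+0.007) = -0.035672 = -3.5672%.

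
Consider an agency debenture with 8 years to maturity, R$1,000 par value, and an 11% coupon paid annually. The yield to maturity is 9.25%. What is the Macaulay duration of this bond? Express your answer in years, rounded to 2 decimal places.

5.82 years

Periodic yield y = 0.0925. Discount each cash flow and weight by its year:
  t   CF        PV=CF/(1+0.0925)^t    t·PV
  1       110.00       100.6865       100.6865
  2       110.00        92.1616       184.3231
  3       110.00        84.3584       253.0752
  4       110.00        77.2159       308.8637
  5       110.00        70.6782       353.3910
  6       110.00        64.6940       388.1640
  7       110.00        59.2165       414.5153
  8     1,110.00       546.9548     4,375.6382
  Σ                  1,095.9658     6,378.6570
Price P = Σ PV = 1,095.9658.
Macaulay duration = Σ(t·PV) / P = 6,378.6570 / 1,095.9658 = 5.82012 years.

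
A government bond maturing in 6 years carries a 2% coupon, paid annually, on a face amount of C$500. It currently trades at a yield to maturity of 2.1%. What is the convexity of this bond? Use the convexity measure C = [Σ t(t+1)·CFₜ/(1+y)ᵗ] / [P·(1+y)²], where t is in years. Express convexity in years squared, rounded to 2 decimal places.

With y = 0.021:
  t   CF        PV=CF/(1+0.021)^t    t·PV        t(t+1)·PV
  1        10.00         9.7943         9.7943          19.5886
  2        10.00         9.5929        19.1857          57.5572
  3        10.00         9.3956        28.1867         112.7467
  4        10.00         9.2023        36.8093         184.0463
  5        10.00         9.0130        45.0652         270.3912
  6       510.00       450.2106     2,701.2636      18,908.8455
  Σ                    497.2087     2,840.3048      19,553.1756
P = 497.2087.
Convexity = Σ t(t+1)·PV / [P·(1+y)²] = 19,553.1756 / (497.2087 × 1.042441) = 37.72481.

37.72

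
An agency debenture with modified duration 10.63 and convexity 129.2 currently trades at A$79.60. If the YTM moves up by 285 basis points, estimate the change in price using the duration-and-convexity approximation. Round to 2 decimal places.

-A$19.94

Duration effect: -D_mod·Δy = -10.63 × (+0.0285) = -0.302955
Convexity effect: ½·C·(Δy)² = 0.5 × 129.2 × (0.0285)² = +0.05247135
ΔP/P ≈ -0.302955 + 0.05247135 = -0.25048365
ΔP ≈ 79.60 × (-0.25048365) = -19.93849854.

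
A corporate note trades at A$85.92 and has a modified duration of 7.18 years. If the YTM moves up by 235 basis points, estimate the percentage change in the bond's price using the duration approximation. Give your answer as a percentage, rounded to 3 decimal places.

Duration approximation: ΔP/P ≈ -D_mod · Δy = -7.18 × (+0.0235) = -0.168730.
As a percentage: -16.8730%.

-16.873%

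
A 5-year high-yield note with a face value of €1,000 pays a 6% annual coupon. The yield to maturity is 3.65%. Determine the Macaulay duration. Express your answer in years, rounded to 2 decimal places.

4.49 years

Periodic yield y = 0.0365. Discount each cash flow and weight by its year:
  t   CF        PV=CF/(1+0.0365)^t    t·PV
  1        60.00        57.8871        57.8871
  2        60.00        55.8486       111.6973
  3        60.00        53.8820       161.6459
  4        60.00        51.9845       207.9381
  5     1,060.00       886.0523     4,430.2613
  Σ                  1,105.6545     4,969.4296
Price P = Σ PV = 1,105.6545.
Macaulay duration = Σ(t·PV) / P = 4,969.4296 / 1,105.6545 = 4.49456 years.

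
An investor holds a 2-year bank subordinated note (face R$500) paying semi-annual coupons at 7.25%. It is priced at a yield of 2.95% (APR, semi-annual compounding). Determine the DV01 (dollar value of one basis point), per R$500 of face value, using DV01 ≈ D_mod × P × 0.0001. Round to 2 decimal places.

Periodic yield y = 0.01475.
  t   CF        PV=CF/(1+0.01475)^t    t·PV
  1       18.125        17.8615        17.8615
  2       18.125        17.6019        35.2038
  3       18.125        17.3461        52.0382
  4      518.125       488.6505     1,954.6018
  Σ                    541.4600     2,059.7054
P = 541.4600; D_Mac = 3.80398 half-year periods = 1.90199 yrs; D_mod = 1.87435 yrs.
DV01 ≈ 1.87435 × 541.4600 × 0.0001 = 0.101488.

R$0.10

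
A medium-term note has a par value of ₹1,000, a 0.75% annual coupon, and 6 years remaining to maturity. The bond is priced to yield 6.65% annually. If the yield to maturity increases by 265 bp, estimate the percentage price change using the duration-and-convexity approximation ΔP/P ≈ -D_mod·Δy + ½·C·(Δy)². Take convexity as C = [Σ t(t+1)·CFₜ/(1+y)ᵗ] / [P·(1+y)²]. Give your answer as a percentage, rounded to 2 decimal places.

-13.31%

With y = 0.0665:
  t   CF        PV=CF/(1+0.0665)^t    t·PV        t(t+1)·PV
  1         7.50         7.0323         7.0323          14.0647
  2         7.50         6.5939        13.1877          39.5631
  3         7.50         6.1827        18.5481          74.1925
  4         7.50         5.7972        23.1888         115.9439
  5         7.50         5.4357        27.1786         163.0716
  6     1,007.50       684.6678     4,108.0067      28,756.0471
  Σ                    715.7096     4,197.1423      29,162.8829
P = 715.7096; D_Mac = 5.86431 yrs; D_mod = 5.49865 yrs; C = 35.82382.
Duration effect: -5.49865 × (+0.0265) = -0.145714
Convexity effect: 0.5 × 35.82382 × (0.0265)² = +0.0125786
ΔP/P ≈ -0.145714 + 0.0125786 = -0.133136 = -13.3136%.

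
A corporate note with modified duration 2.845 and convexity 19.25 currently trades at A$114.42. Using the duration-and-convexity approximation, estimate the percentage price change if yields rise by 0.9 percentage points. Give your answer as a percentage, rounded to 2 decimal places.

Duration effect: -D_mod·Δy = -2.845 × (+0.009) = -0.025605
Convexity effect: ½·C·(Δy)² = 0.5 × 19.25 × (0.009)² = +0.000779625
ΔP/P ≈ -0.025605 + 0.000779625 = -0.024825375
= -2.4825375%.

-2.48%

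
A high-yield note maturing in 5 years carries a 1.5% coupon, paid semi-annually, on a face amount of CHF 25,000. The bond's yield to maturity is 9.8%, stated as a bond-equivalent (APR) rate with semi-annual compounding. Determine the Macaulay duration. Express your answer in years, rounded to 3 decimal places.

4.790 years

Periodic yield y = 0.049. Discount each cash flow and weight by its period:
  t   CF        PV=CF/(1+0.049)^t    t·PV
  1       187.50       178.7417       178.7417
  2       187.50       170.3924       340.7849
  3       187.50       162.4332       487.2996
  4       187.50       154.8458       619.3830
  5       187.50       147.6127       738.0637
  6       187.50       140.7176       844.3055
  7       187.50       134.1445       939.0115
  8       187.50       127.8785     1,023.0276
  9       187.50       121.9051     1,097.1459
  10   25,187.50    15,610.9805   156,109.8051
  Σ                 16,949.6519   162,377.5684
Price P = Σ PV = 16,949.6519.
Macaulay duration = Σ(t·PV) / P = 162,377.5684 / 16,949.6519 = 9.57999 half-year periods.
In years: 9.57999 / 2 = 4.79000 years.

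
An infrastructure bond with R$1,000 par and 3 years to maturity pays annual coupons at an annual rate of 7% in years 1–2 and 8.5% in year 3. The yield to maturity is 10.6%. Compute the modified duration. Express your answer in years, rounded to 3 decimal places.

2.532 years

Periodic yield y = 0.106. First find Macaulay duration:
  t   CF        PV=CF/(1+0.106)^t    t·PV
  1        70.00        63.2911        63.2911
  2        70.00        57.2253       114.4505
  3     1,085.00       801.9815     2,405.9445
  Σ                    922.4979     2,583.6862
P = 922.4979; Macaulay duration = 2,583.6862 / 922.4979 = 2.80075 years.
Modified duration = D_Mac / (1 + y) = 2.80075 / 1.106 = 2.53232 years.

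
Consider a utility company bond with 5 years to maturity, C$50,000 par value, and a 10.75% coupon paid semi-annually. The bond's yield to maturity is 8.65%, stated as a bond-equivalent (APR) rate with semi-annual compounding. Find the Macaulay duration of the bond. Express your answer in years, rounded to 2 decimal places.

Periodic yield y = 0.04325. Discount each cash flow and weight by its period:
  t   CF        PV=CF/(1+0.04325)^t    t·PV
  1     2,687.50     2,576.0844     2,576.0844
  2     2,687.50     2,469.2877     4,938.5753
  3     2,687.50     2,366.9184     7,100.7553
  4     2,687.50     2,268.7931     9,075.1725
  5     2,687.50     2,174.7358    10,873.6791
  6     2,687.50     2,084.5778    12,507.4669
  7     2,687.50     1,998.1575    13,987.1026
  8     2,687.50     1,915.3199    15,322.5594
  9     2,687.50     1,835.9165    16,523.2488
  10   52,687.50    34,500.3625   345,003.6249
  Σ                 54,190.1537   437,908.2691
Price P = Σ PV = 54,190.1537.
Macaulay duration = Σ(t·PV) / P = 437,908.2691 / 54,190.1537 = 8.08096 half-year periods.
In years: 8.08096 / 2 = 4.04048 years.

4.04 years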